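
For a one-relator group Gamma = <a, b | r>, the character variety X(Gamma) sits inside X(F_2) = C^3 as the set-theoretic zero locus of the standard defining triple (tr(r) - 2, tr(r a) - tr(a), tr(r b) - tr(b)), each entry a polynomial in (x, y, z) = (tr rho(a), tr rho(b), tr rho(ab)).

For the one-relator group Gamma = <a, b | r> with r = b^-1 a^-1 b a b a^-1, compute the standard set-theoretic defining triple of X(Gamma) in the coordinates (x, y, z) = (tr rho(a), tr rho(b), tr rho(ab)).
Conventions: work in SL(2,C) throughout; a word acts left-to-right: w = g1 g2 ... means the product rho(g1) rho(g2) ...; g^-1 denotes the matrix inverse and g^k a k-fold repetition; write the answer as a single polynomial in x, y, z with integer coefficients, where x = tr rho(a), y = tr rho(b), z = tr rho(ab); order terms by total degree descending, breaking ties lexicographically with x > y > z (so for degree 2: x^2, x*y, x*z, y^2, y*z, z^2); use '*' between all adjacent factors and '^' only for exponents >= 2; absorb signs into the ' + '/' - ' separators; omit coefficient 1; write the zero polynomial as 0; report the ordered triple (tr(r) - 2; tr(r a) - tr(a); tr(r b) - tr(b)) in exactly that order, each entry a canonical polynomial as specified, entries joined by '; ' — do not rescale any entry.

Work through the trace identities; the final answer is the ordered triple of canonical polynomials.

x*y*z^2 - x^2*z - y^2*z - z^3 + x*y + 3*z - 2; -x + y; x^2*y*z - x^3 - x*z^2 - y*z + 3*x - y

tr(a b a) = tr(a) * tr(b a) - tr(b)  (reduce the a square) = x*z - y
tr(b a b a) = tr(a b) * tr(a b) - tr(1)  (split on a) = z^2 - 2
tr(b a b) = tr(b) * tr(a b) - tr(a)  (reduce the b square) = y*z - x
tr(a b a b a) = tr(a) * tr(b a b a) - tr(b a b)  (reduce the a square) = x*z^2 - y*z - x
tr(a b a b a b) = tr(a b) * tr(a b a b) - tr(a^-1 b^-1)  (split on a) = z^3 - 3*z
tr(b^-1 a b a b a) = tr(a b a b a) * tr(b) - tr(a b a b a b)  (eliminate b^-1) = x*y*z^2 - y^2*z - z^3 - x*y + 3*z
tr(b a b a^-1 b^-1 a) = tr(b^-1 a b a b) * tr(a) - tr(b^-1 a b a b a)  (eliminate a^-1) = -x*y*z^2 + x^2*z + y^2*z + z^3 - 3*z
tr(b^-1 a^-1 b a b a^-1) = tr(b a b a^-1 b^-1) * tr(a) - tr(b a b a^-1 b^-1 a)  (eliminate a^-1) = x*y*z^2 - x^2*z - y^2*z - z^3 + x*y + 3*z
tr(b a b a^-1) = tr(b a b) * tr(a) - tr(b a b a) = x*y*z - x^2 - z^2 + 2
tr(a^-1 b a b a^-1) = tr(b a b a^-1) * tr(a) - tr(b a b) = x^2*y*z - x^3 - x*z^2 - y*z + 3*x
assemble the triple (tr(r) - 2; tr(r a) - x; tr(r b) - y)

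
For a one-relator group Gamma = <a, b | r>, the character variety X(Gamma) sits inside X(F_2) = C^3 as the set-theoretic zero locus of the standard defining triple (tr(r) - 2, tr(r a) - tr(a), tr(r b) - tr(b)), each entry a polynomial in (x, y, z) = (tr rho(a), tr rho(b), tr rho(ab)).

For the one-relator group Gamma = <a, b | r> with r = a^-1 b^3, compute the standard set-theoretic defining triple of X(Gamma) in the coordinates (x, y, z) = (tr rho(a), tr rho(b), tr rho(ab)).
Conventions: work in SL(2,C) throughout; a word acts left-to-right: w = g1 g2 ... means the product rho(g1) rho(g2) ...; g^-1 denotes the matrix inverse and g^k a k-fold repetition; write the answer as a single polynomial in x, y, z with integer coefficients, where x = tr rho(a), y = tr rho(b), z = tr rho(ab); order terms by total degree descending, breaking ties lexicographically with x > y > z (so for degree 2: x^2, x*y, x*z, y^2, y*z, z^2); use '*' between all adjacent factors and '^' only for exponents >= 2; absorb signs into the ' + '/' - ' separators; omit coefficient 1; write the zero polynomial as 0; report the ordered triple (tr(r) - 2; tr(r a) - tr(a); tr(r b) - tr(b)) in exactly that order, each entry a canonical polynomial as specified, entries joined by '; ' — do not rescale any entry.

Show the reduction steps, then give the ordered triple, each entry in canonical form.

tr(b^2) = tr(b)*tr(b) - tr(1) = y^2 - 2
tr(b^3) = tr(b)*tr(b^2) - tr(b) = y^3 - 3*y
tr(a b^2) = tr(b)*tr(a b) - tr(a) = y*z - x
tr(b^3 a) = tr(b)*tr(a b^2) - tr(a b) = y^2*z - x*y - z
tr(a^-1 b^3) = tr(b^3)*tr(a) - tr(b^3 a) = x*y^3 - y^2*z - 2*x*y + z
tr(b^4) = tr(b)*tr(b^3) - tr(b^2)   [square of b] = y^4 - 4*y^2 + 2
tr(b^4 a) = tr(b)*tr(a b^3) - tr(a b^2)   [square of b] = y^3*z - x*y^2 - 2*y*z + x
tr(a^-1 b^4) = tr(b^4)*tr(a) - tr(b^4 a)   [inverse elimination on a] = x*y^4 - y^3*z - 3*x*y^2 + 2*y*z + x
assemble the triple (tr(r) - 2; tr(r a) - x; tr(r b) - y)

x*y^3 - y^2*z - 2*x*y + z - 2; y^3 - x - 3*y; x*y^4 - y^3*z - 3*x*y^2 + 2*y*z + x - y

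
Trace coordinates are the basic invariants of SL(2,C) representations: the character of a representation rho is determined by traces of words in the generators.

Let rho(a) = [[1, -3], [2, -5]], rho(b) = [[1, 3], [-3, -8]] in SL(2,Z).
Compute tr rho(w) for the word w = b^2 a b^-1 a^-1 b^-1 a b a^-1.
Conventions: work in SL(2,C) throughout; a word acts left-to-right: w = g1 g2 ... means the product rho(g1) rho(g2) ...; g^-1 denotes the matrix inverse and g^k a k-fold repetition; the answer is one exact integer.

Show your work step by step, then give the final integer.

rho(b) = [[1, 3], [-3, -8]]
... * rho(b) = [[1, 3], [-3, -8]]  ->  [[-8, -21], [21, 55]]
... * rho(a) = [[1, -3], [2, -5]]  ->  [[-50, 129], [131, -338]]
... * rho(b^-1) = [[-8, -3], [3, 1]]  ->  [[787, 279], [-2062, -731]]
... * rho(a^-1) = [[-5, 3], [-2, 1]]  ->  [[-4493, 2640], [11772, -6917]]
... * rho(b^-1) = [[-8, -3], [3, 1]]  ->  [[43864, 16119], [-114927, -42233]]
... * rho(a) = [[1, -3], [2, -5]]  ->  [[76102, -212187], [-199393, 555946]]
... * rho(b) = [[1, 3], [-3, -8]]  ->  [[712663, 1925802], [-1867231, -5045747]]
... * rho(a^-1) = [[-5, 3], [-2, 1]]  ->  [[-7414919, 4063791], [19427649, -10647440]]
tr = -7414919 + -10647440 = -18062359

-18062359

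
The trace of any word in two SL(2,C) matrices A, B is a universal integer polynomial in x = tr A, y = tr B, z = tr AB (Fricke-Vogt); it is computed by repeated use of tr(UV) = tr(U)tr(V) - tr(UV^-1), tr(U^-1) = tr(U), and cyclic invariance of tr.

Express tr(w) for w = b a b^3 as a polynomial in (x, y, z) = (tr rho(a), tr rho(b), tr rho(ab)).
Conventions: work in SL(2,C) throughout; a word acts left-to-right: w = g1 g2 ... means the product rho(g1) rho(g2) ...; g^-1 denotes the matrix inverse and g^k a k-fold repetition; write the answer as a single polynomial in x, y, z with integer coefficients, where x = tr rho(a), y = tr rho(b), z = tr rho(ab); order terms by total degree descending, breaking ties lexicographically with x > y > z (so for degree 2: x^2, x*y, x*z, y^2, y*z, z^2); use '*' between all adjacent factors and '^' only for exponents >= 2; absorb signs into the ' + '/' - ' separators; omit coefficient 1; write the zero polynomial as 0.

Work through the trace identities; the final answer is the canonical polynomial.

apply: tr(b a b) = tr(b)*tr(a b) - tr(a) = y*z - x
apply: tr(b a b^2) = tr(b)*tr(b a b) - tr(b a) = y^2*z - x*y - z
apply: tr(b a b^3) = tr(b)*tr(b a b^2) - tr(b a b) = y^3*z - x*y^2 - 2*y*z + x

y^3*z - x*y^2 - 2*y*z + x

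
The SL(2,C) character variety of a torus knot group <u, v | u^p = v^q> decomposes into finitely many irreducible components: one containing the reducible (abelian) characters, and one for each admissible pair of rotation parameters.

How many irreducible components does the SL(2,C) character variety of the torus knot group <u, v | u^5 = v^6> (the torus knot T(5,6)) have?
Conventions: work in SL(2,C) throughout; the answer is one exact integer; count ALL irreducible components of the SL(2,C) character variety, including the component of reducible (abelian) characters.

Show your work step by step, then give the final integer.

11

Gamma = < u, v | u^5 = v^6 > (torus knot T(5,6)); the central element u^5 = v^6 acts as +I or -I in any irreducible SL(2,C) representation.
On an irreducible component, tr(u) is locked at 2*cos(pi*alpha/5) for some alpha in 1..4, and tr(v) at 2*cos(pi*beta/6) for some beta in 1..5.
u^5 = (-1)^alpha I and v^6 = (-1)^beta I must agree, so alpha and beta have equal parity.
Counting: 2 odd alphas x 3 odd betas + 2 even alphas x 2 even betas = 6 + 4 = 10.
components with irreducible characters: 10; plus the single component of reducible (abelian) characters: total 11.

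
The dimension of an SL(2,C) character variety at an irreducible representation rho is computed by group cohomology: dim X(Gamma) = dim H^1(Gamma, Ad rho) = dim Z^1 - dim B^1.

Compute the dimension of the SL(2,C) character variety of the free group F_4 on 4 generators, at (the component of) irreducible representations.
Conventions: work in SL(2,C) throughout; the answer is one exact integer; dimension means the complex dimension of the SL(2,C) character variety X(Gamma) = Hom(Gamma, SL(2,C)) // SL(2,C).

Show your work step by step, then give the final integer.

Gamma = F_4 has 4 generators and no relators.
Z^1(Gamma, Ad rho) = (sl_2)^4: a cocycle is a free choice of one sl_2 vector per generator, so dim Z^1 = 3*4 = 12.
Irreducibility makes the coboundary map sl_2 -> Z^1 injective (trivial centralizer), so dim B^1 = 3.
dim H^1 = 12 - 3 = 9, which is dim X.

9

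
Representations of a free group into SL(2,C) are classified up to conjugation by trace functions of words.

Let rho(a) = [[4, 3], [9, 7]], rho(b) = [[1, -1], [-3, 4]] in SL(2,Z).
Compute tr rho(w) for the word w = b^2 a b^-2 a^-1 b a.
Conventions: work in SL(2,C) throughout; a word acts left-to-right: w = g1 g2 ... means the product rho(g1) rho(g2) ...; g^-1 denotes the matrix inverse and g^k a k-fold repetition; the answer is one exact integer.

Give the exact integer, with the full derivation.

rho(b) = [[1, -1], [-3, 4]]
... * rho(b) = [[1, -1], [-3, 4]]  ->  [[4, -5], [-15, 19]]
... * rho(a) = [[4, 3], [9, 7]]  ->  [[-29, -23], [111, 88]]
... * rho(b^-1) = [[4, 1], [3, 1]]  ->  [[-185, -52], [708, 199]]
... * rho(b^-1) = [[4, 1], [3, 1]]  ->  [[-896, -237], [3429, 907]]
... * rho(a^-1) = [[7, -3], [-9, 4]]  ->  [[-4139, 1740], [15840, -6659]]
... * rho(b) = [[1, -1], [-3, 4]]  ->  [[-9359, 11099], [35817, -42476]]
... * rho(a) = [[4, 3], [9, 7]]  ->  [[62455, 49616], [-239016, -189881]]
tr = 62455 + -189881 = -127426

-127426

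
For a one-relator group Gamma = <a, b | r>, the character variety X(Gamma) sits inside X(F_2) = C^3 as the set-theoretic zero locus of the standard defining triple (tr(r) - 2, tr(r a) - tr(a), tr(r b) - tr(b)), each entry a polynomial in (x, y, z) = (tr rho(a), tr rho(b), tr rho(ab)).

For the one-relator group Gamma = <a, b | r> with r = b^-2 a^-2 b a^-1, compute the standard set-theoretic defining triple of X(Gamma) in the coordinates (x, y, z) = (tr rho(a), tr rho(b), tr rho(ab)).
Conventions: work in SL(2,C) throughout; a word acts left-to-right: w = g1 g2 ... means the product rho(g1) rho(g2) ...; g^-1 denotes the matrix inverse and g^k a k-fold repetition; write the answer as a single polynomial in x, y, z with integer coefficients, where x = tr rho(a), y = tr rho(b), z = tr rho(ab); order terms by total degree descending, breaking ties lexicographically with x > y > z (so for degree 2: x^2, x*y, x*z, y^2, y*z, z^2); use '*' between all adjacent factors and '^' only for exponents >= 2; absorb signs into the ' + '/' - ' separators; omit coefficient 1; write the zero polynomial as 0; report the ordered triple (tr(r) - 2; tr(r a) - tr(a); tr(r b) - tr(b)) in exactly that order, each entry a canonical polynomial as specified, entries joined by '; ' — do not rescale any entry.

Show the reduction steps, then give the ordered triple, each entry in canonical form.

tr(b^-1) = tr(b) = y
tr(b^-1 a) = tr(a)*tr(b) - tr(a b) = x*y - z
apply: tr(a^-1 b^-1) = tr(b^-1)*tr(a) - tr(b^-1 a) = z
tr(a b a) = tr(a)*tr(b a) - tr(b) = x*z - y
use: tr(a b a b) = tr(a b)*tr(a b) - tr(1)   [split at repeated a] = z^2 - 2
tr(a b a b^-1) = tr(a b a)*tr(b) - tr(a b a b) = x*y*z - y^2 - z^2 + 2
tr(b^-2 a b a) = tr(a b a b^-1)*tr(b) - tr(a b a) = x*y^2*z - y^3 - y*z^2 - x*z + 3*y
apply: tr(b a^-1 b^-2 a) = tr(b^-2 a b)*tr(a) - tr(b^-2 a b a) = -x*y^2*z + x^2*y + y^3 + y*z^2 - 3*y
apply: tr(b a^-1 b^-2 a^-1) = tr(b a^-1 b^-2)*tr(a) - tr(b a^-1 b^-2 a) = x*y^2*z - x^2*y - y^3 - y*z^2 + x*z + 3*y
use: tr(b^-2 a^-2 b a^-1) = tr(b a^-1 b^-2 a^-1)*tr(a) - tr(b a^-1 b^-2) = x^2*y^2*z - x^3*y - x*y^3 - x*y*z^2 + x^2*z + 3*x*y - z
tr(b^-1 a^-2 b a^-1) = tr(b a^-1 b^-1 a^-1)*tr(a) - tr(b a^-1 b^-1) = x^2*y*z - x*y^2 - x*z^2 + x
assemble the triple (tr(r) - 2; tr(r a) - x; tr(r b) - y)

x^2*y^2*z - x^3*y - x*y^3 - x*y*z^2 + x^2*z + 3*x*y - z - 2; x*z - x - y; x^2*y*z - x*y^2 - x*z^2 + x - y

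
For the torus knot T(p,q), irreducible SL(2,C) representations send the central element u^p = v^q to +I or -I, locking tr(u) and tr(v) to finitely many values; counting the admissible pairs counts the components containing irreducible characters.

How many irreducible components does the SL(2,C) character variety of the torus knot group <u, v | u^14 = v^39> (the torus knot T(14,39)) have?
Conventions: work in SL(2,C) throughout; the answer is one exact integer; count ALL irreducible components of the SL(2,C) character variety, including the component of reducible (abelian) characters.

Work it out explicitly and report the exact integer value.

248

In the torus knot group T(14,39), u^14 = v^39 is central, so an irreducible representation sends it to +I or -I (Schur).
So on each irreducible component the traces are pinned: tr(u) = 2*cos(pi*alpha/14) with 1 <= alpha <= 13, tr(v) = 2*cos(pi*beta/39) with 1 <= beta <= 38.
The two central values (-1)^alpha I and (-1)^beta I must be the same matrix, so alpha and beta share a parity.
Counting: 7 odd alphas x 19 odd betas + 6 even alphas x 19 even betas = 133 + 114 = 247.
That is 247 components of irreducible characters, and with the reducible (abelian) component the total is 248.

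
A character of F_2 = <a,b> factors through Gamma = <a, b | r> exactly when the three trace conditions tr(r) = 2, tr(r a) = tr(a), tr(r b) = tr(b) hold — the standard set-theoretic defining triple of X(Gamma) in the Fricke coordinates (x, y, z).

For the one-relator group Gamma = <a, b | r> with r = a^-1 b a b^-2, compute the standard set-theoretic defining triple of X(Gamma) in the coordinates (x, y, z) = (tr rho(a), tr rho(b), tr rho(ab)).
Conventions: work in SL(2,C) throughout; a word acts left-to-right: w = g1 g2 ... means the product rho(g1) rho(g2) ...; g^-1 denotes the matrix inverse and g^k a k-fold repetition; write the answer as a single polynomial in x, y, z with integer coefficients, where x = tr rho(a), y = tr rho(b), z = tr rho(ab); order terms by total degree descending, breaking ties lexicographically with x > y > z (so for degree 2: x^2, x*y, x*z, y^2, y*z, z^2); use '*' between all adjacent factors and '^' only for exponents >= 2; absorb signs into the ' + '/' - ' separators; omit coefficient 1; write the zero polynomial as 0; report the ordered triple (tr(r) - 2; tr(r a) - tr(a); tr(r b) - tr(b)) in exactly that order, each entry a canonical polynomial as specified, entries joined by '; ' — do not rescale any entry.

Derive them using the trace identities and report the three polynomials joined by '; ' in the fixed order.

tr(a b a) = tr(a) * tr(b a) - tr(b)   [square of a] = x*z - y
tr(a b a b) = tr(a b) * tr(a b) - tr(1)   [split at a repeated a] = z^2 - 2
tr(b a b^-1 a) = tr(a b a) * tr(b) - tr(a b a b)   [inverse elimination on b] = x*y*z - y^2 - z^2 + 2
tr(a^-1 b a b^-1) = tr(b a b^-1) * tr(a) - tr(b a b^-1 a)   [inverse elimination on a] = -x*y*z + x^2 + y^2 + z^2 - 2
tr(a^-1 b a b^-2) = tr(a^-1 b a b^-1) * tr(b) - tr(a^-1 b a)   [inverse elimination on b] = -x*y^2*z + x^2*y + y^3 + y*z^2 - 3*y
tr(a b^-1) = tr(a) * tr(b) - tr(a b)   [inverse elimination on b] = x*y - z
assemble the triple (tr(r) - 2; tr(r a) - x; tr(r b) - y)

-x*y^2*z + x^2*y + y^3 + y*z^2 - 3*y - 2; x*y - x - z; -x*y*z + x^2 + y^2 + z^2 - y - 2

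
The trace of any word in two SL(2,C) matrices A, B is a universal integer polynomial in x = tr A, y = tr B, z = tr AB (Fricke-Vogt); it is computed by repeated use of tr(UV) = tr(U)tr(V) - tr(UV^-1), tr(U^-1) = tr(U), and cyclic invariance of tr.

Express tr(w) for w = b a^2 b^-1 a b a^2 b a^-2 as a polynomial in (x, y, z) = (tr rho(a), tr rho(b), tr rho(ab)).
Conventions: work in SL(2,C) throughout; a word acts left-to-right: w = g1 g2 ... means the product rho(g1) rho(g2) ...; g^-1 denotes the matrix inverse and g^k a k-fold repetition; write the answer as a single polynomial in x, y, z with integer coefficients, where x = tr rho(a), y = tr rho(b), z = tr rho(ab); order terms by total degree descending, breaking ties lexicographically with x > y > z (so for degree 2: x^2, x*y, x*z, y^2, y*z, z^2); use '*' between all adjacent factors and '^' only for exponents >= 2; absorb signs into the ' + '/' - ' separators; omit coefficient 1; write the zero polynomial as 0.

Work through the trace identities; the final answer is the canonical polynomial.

x^5*y^2*z^2 - x^6*y*z - 2*x^4*y^3*z - 2*x^4*y*z^3 + x^5*y^2 + x^5*z^2 + x^3*y^4 + 2*x^3*y^2*z^2 + x^3*z^4 + 5*x^4*y*z + x^2*y^3*z - x^5 - 6*x^3*y^2 - 5*x^3*z^2 - x*y^4 - x*y^2*z^2 - x^2*y*z + 5*x^3 + 5*x*y^2 + 2*x*z^2 - y*z - 5*x

so tr(b a b a) = tr(b a) * tr(b a) - tr(1)   [split at repeated b] = z^2 - 2
reduce: tr(b a b) = tr(b) * tr(a b) - tr(a) = y*z - x
reduce: tr(b a^2 b a) = tr(a) * tr(b a b a) - tr(b a b) = x*z^2 - y*z - x
so tr(a^2 b) = tr(a) * tr(b a) - tr(b) = x*z - y
reduce: tr(a^2) = tr(a) * tr(a) - tr(1) = x^2 - 2
so tr(b a^2 b) = tr(b) * tr(a^2 b) - tr(a^2) = x*y*z - x^2 - y^2 + 2
reduce: tr(a b a^2 b a) = tr(a) * tr(b a^2 b a) - tr(b a^2 b) = x^2*z^2 - 2*x*y*z + y^2 - 2
tr(a^3 b a^2 b) = tr(a) * tr(a b a^2 b a) - tr(a b a^2 b) = x^3*z^2 - 2*x^2*y*z + x*y^2 - x*z^2 + y*z - x
reduce: tr(b a^3) = tr(a) * tr(b a^2) - tr(b a) = x^2*z - x*y - z
reduce: tr(b a^4) = tr(a) * tr(b a^3) - tr(b a^2) = x^3*z - x^2*y - 2*x*z + y
tr(a^3 b a^2) = tr(a) * tr(b a^4) - tr(b a^3) = x^4*z - x^3*y - 3*x^2*z + 2*x*y + z
tr(b a^3 b a^2 b) = tr(b) * tr(a^3 b a^2 b) - tr(a^3 b a^2) = x^3*y*z^2 - x^4*z - 2*x^2*y^2*z + x^3*y + x*y^3 - x*y*z^2 + 3*x^2*z + y^2*z - 3*x*y - z
reduce: tr(b a b a b a) = tr(a b) * tr(a b a b) - tr(a^-1 b^-1)   [split at repeated a] = z^3 - 3*z
reduce: tr(b a b a b) = tr(b) * tr(a b a b) - tr(a b a) = y*z^2 - x*z - y
so tr(b a^2 b a b a) = tr(a) * tr(b a b a b a) - tr(b a b a b) = x*z^3 - y*z^2 - 2*x*z + y
tr(b a^2 b a b) = tr(b) * tr(a^2 b a b) - tr(a^2 b a) = x*y*z^2 - x^2*z - y^2*z + z
tr(b a^2 b a b a^2) = tr(a) * tr(b a^2 b a b a) - tr(b a^2 b a b) = x^2*z^3 - 2*x*y*z^2 - x^2*z + y^2*z + x*y - z
so tr(b a^3 b a^2 b a) = tr(a) * tr(b a^2 b a b a^2) - tr(b a^2 b a b a) = x^3*z^3 - 2*x^2*y*z^2 - x^3*z + x*y^2*z - x*z^3 + x^2*y + y*z^2 + x*z - y
tr(a b a^2 b a^-1 b a^2) = tr(b a^3 b a^2 b) * tr(a) - tr(b a^3 b a^2 b a) = x^4*y*z^2 - x^5*z - 2*x^3*y^2*z - x^3*z^3 + x^4*y + x^2*y^3 + x^2*y*z^2 + 4*x^3*z + x*z^3 - 4*x^2*y - y*z^2 - 2*x*z + y
so tr(a b a b a^2) = tr(a) * tr(a b a b a) - tr(a b a b) = x^2*z^2 - x*y*z - x^2 - z^2 + 2
tr(a^2 b a b a^2) = tr(a) * tr(a b a b a^2) - tr(a b a b a) = x^3*z^2 - x^2*y*z - x^3 - 2*x*z^2 + y*z + 3*x
tr(b a^2 b a b a^2 b) = tr(b) * tr(a^2 b a b a^2 b) - tr(a^2 b a b a^2) = x^2*y*z^3 - x^3*z^2 - 2*x*y^2*z^2 + y^3*z + x^3 + x*y^2 + 2*x*z^2 - 2*y*z - 3*x
tr(b a b a b a b a) = tr(a b a b) * tr(a b a b) - tr(1)   [split at repeated a] = z^4 - 4*z^2 + 2
tr(b a b a b a b) = tr(b) * tr(a b a b a b) - tr(a b a b a) = y*z^3 - x*z^2 - 2*y*z + x
tr(b a b a^2 b a b a) = tr(a) * tr(b a b a b a b a) - tr(b a b a b a b) = x*z^4 - y*z^3 - 3*x*z^2 + 2*y*z + x
so tr(b a b^2 a b) = tr(b) * tr(a b^2 a b) - tr(a b^2 a) = y^2*z^2 - 2*x*y*z + x^2 - 2
reduce: tr(b a b a^2 b a b) = tr(a) * tr(b a b^2 a b a) - tr(b a b^2 a b) = x*y*z^3 - x^2*z^2 - y^2*z^2 + 2
tr(b a^2 b a b a^2 b a) = tr(a) * tr(b a b a^2 b a b a) - tr(b a b a^2 b a b) = x^2*z^4 - 2*x*y*z^3 - 2*x^2*z^2 + y^2*z^2 + 2*x*y*z + x^2 - 2
reduce: tr(a b a^2 b a^-1 b a^2 b) = tr(b a^2 b a b a^2 b) * tr(a) - tr(b a^2 b a b a^2 b a) = x^3*y*z^3 - x^4*z^2 - 2*x^2*y^2*z^2 - x^2*z^4 + x*y^3*z + 2*x*y*z^3 + x^4 + x^2*y^2 + 4*x^2*z^2 - y^2*z^2 - 4*x*y*z - 4*x^2 + 2
reduce: tr(a^-1 b a^2 b^-1 a b a^2 b) = tr(a b a^2 b a^-1 b a^2) * tr(b) - tr(a b a^2 b a^-1 b a^2 b) = x^4*y^2*z^2 - x^5*y*z - 2*x^3*y^3*z - 2*x^3*y*z^3 + x^4*y^2 + x^4*z^2 + x^2*y^4 + 3*x^2*y^2*z^2 + x^2*z^4 + 4*x^3*y*z - x*y^3*z - x*y*z^3 - x^4 - 5*x^2*y^2 - 4*x^2*z^2 + 2*x*y*z + 4*x^2 + y^2 - 2
reduce: tr(b a^2 b^-1 a b a^2 b) = tr(a b a^2 b^2 a^2) * tr(b) - tr(a b a^2 b^2 a^2 b) = x^3*y^2*z^2 - x^4*y*z - 2*x^2*y^3*z - x^2*y*z^3 + x^3*y^2 + x^3*z^2 + x*y^4 + x*y^2*z^2 + 3*x^2*y*z - x^3 - 4*x*y^2 - 2*x*z^2 + y*z + 3*x
so tr(b a^2 b^-1 a b a^2 b a^-2) = tr(a^-1 b a^2 b^-1 a b a^2 b) * tr(a) - tr(a^-1 b a^2 b^-1 a b a^2 b a) = x^5*y^2*z^2 - x^6*y*z - 2*x^4*y^3*z - 2*x^4*y*z^3 + x^5*y^2 + x^5*z^2 + x^3*y^4 + 2*x^3*y^2*z^2 + x^3*z^4 + 5*x^4*y*z + x^2*y^3*z - x^5 - 6*x^3*y^2 - 5*x^3*z^2 - x*y^4 - x*y^2*z^2 - x^2*y*z + 5*x^3 + 5*x*y^2 + 2*x*z^2 - y*z - 5*x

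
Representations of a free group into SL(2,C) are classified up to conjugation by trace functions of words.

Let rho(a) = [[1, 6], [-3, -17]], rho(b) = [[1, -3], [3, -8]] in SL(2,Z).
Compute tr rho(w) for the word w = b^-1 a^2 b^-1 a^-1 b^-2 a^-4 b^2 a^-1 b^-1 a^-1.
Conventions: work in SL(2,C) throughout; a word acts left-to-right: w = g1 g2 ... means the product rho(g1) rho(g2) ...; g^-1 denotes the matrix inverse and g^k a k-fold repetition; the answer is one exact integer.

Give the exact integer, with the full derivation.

40817805065698448

rho(b^-1) = [[-8, 3], [-3, 1]]
... * rho(a) = [[1, 6], [-3, -17]]  ->  [[-17, -99], [-6, -35]]
... * rho(a) = [[1, 6], [-3, -17]]  ->  [[280, 1581], [99, 559]]
... * rho(b^-1) = [[-8, 3], [-3, 1]]  ->  [[-6983, 2421], [-2469, 856]]
... * rho(a^-1) = [[-17, -6], [3, 1]]  ->  [[125974, 44319], [44541, 15670]]
... * rho(b^-1) = [[-8, 3], [-3, 1]]  ->  [[-1140749, 422241], [-403338, 149293]]
... * rho(b^-1) = [[-8, 3], [-3, 1]]  ->  [[7859269, -3000006], [2778825, -1060721]]
... * rho(a^-1) = [[-17, -6], [3, 1]]  ->  [[-142607591, -50155620], [-50422188, -17733671]]
... * rho(a^-1) = [[-17, -6], [3, 1]]  ->  [[2273862187, 805489926], [803976183, 284799457]]
... * rho(a^-1) = [[-17, -6], [3, 1]]  ->  [[-36239187401, -12837683196], [-12813196740, -4539057641]]
... * rho(a^-1) = [[-17, -6], [3, 1]]  ->  [[577553136229, 204597441210], [204207171657, 72340122799]]
... * rho(b) = [[1, -3], [3, -8]]  ->  [[1191345459859, -3369438938367], [421227540054, -1191342497363]]
... * rho(b) = [[1, -3], [3, -8]]  ->  [[-8916971355242, 23381475127359], [-3152799952035, 8267057358742]]
... * rho(a^-1) = [[-17, -6], [3, 1]]  ->  [[221732938421191, 76883303258811], [78398771260821, 27183857070952]]
... * rho(b^-1) = [[-8, 3], [-3, 1]]  ->  [[-2004513417145961, 742082118522384], [-708741741299424, 262380170853415]]
... * rho(a^-1) = [[-17, -6], [3, 1]]  ->  [[36302974447048489, 12769162621398150], [12835750114650453, 4514830618649959]]
tr = 36302974447048489 + 4514830618649959 = 40817805065698448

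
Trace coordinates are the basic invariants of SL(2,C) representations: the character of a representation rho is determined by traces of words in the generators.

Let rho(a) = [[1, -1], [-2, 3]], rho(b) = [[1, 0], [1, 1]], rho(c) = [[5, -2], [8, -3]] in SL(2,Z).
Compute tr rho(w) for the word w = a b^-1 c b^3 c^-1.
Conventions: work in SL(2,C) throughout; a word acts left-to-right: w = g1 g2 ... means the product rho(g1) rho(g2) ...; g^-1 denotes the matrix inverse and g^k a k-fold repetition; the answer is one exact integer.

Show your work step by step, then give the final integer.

rho(a) = [[1, -1], [-2, 3]]
... * rho(b^-1) = [[1, 0], [-1, 1]]  ->  [[2, -1], [-5, 3]]
... * rho(c) = [[5, -2], [8, -3]]  ->  [[2, -1], [-1, 1]]
... * rho(b) = [[1, 0], [1, 1]]  ->  [[1, -1], [0, 1]]
... * rho(b) = [[1, 0], [1, 1]]  ->  [[0, -1], [1, 1]]
... * rho(b) = [[1, 0], [1, 1]]  ->  [[-1, -1], [2, 1]]
... * rho(c^-1) = [[-3, 2], [-8, 5]]  ->  [[11, -7], [-14, 9]]
tr = 11 + 9 = 20

20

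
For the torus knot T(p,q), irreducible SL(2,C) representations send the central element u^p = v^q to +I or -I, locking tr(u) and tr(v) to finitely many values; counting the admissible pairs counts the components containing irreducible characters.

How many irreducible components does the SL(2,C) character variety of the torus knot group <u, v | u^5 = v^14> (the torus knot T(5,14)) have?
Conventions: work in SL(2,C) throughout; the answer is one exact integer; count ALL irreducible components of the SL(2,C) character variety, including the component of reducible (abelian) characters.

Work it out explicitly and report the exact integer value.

Gamma = < u, v | u^5 = v^14 > (torus knot T(5,14)); the central element u^5 = v^14 acts as +I or -I in any irreducible SL(2,C) representation.
On an irreducible component, tr(u) is locked at 2*cos(pi*alpha/5) for some alpha in 1..4, and tr(v) at 2*cos(pi*beta/14) for some beta in 1..13.
The two central values (-1)^alpha I and (-1)^beta I must be the same matrix, so alpha and beta share a parity.
Enumerate parity-matched pairs: 2*7 odd-odd plus 2*6 even-even gives 26.
That is 26 components of irreducible characters, and with the reducible (abelian) component the total is 27.

27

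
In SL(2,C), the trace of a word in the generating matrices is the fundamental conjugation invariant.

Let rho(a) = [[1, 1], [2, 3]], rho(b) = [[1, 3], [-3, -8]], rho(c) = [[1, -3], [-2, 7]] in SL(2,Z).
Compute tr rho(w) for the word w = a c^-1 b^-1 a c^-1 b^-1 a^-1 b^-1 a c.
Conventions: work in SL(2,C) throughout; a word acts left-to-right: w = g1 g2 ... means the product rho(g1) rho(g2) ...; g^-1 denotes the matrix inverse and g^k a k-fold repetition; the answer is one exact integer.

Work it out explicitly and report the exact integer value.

rho(a) = [[1, 1], [2, 3]]
... * rho(c^-1) = [[7, 3], [2, 1]]  ->  [[9, 4], [20, 9]]
... * rho(b^-1) = [[-8, -3], [3, 1]]  ->  [[-60, -23], [-133, -51]]
... * rho(a) = [[1, 1], [2, 3]]  ->  [[-106, -129], [-235, -286]]
... * rho(c^-1) = [[7, 3], [2, 1]]  ->  [[-1000, -447], [-2217, -991]]
... * rho(b^-1) = [[-8, -3], [3, 1]]  ->  [[6659, 2553], [14763, 5660]]
... * rho(a^-1) = [[3, -1], [-2, 1]]  ->  [[14871, -4106], [32969, -9103]]
... * rho(b^-1) = [[-8, -3], [3, 1]]  ->  [[-131286, -48719], [-291061, -108010]]
... * rho(a) = [[1, 1], [2, 3]]  ->  [[-228724, -277443], [-507081, -615091]]
... * rho(c) = [[1, -3], [-2, 7]]  ->  [[326162, -1255929], [723101, -2784394]]
tr = 326162 + -2784394 = -2458232

-2458232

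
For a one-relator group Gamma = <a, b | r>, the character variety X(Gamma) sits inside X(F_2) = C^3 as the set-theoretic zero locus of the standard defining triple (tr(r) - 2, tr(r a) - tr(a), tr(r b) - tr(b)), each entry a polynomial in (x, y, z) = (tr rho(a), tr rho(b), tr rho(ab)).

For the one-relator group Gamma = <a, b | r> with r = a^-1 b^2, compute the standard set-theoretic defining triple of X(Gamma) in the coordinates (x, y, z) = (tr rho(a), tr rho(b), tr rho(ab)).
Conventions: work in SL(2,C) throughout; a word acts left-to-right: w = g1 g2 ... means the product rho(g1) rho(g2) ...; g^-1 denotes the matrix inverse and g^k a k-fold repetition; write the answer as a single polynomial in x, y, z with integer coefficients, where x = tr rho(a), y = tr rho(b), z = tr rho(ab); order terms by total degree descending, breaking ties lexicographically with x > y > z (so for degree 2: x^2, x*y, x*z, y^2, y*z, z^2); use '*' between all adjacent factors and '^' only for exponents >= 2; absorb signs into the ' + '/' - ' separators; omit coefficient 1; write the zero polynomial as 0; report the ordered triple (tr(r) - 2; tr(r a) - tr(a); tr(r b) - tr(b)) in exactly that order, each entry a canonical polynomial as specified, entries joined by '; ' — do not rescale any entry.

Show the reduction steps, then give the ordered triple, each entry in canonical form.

trace(b^2) = trace(b)*trace(b) - trace(1) = y^2 - 2
apply: trace(b^2 a) = trace(b)*trace(a b) - trace(a) = y*z - x
trace(a^-1 b^2) = trace(b^2)*trace(a) - trace(b^2 a) = x*y^2 - y*z - x
trace(b^3) = trace(b)*trace(b^2) - trace(b)   [square of b] = y^3 - 3*y
trace(b^3 a) = trace(b)*trace(a b^2) - trace(a b)   [square of b] = y^2*z - x*y - z
apply: trace(a^-1 b^3) = trace(b^3)*trace(a) - trace(b^3 a)   [inverse elimination on a] = x*y^3 - y^2*z - 2*x*y + z
assemble the triple (trace(r) - 2; trace(r a) - x; trace(r b) - y)

x*y^2 - y*z - x - 2; y^2 - x - 2; x*y^3 - y^2*z - 2*x*y - y + z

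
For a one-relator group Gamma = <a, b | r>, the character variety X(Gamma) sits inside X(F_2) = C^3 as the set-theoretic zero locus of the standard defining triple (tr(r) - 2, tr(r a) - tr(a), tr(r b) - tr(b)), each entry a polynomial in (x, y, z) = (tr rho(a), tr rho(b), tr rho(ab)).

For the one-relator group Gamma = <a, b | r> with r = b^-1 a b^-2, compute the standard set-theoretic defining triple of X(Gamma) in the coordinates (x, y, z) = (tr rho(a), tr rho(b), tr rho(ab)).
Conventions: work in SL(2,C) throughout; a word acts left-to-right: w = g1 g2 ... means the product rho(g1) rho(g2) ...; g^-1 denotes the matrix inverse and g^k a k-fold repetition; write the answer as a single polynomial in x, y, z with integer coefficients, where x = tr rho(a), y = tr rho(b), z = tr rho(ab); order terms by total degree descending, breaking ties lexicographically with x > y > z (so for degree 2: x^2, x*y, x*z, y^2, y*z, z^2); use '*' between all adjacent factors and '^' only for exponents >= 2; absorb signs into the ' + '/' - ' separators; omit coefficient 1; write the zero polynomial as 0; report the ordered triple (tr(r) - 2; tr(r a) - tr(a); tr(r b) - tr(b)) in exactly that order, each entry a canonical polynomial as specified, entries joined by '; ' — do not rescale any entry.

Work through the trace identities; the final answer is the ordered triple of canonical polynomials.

trace(a b^-1) = trace(a)*trace(b) - trace(a b)   [inverse elimination on b] = x*y - z
reduce: trace(a b^-2) = trace(a b^-1)*trace(b) - trace(a)   [inverse elimination on b] = x*y^2 - y*z - x
so trace(b^-1 a b^-2) = trace(a b^-2)*trace(b) - trace(a b^-1)   [inverse elimination on b] = x*y^3 - y^2*z - 2*x*y + z
trace(a^2) = trace(a)*trace(a) - trace(1)   [square of a] = x^2 - 2
reduce: trace(a^2 b) = trace(a)*trace(b a) - trace(b)   [square of a] = x*z - y
trace(a b^-1 a) = trace(a^2)*trace(b) - trace(a^2 b)   [inverse elimination on b] = x^2*y - x*z - y
so trace(a b a b) = trace(b a)*trace(b a) - trace(1)   [split at a repeated b] = z^2 - 2
trace(a b^-1 a b) = trace(a b a)*trace(b) - trace(a b a b)   [inverse elimination on b] = x*y*z - y^2 - z^2 + 2
so trace(a b^-1 a b^-1) = trace(a b^-1 a)*trace(b) - trace(a b^-1 a b)   [inverse elimination on b] = x^2*y^2 - 2*x*y*z + z^2 - 2
trace(b^-1 a b^-2 a) = trace(a b^-1 a b^-1)*trace(b) - trace(a b^-1 a)   [inverse elimination on b] = x^2*y^3 - 2*x*y^2*z - x^2*y + y*z^2 + x*z - y
assemble the triple (trace(r) - 2; trace(r a) - x; trace(r b) - y)

x*y^3 - y^2*z - 2*x*y + z - 2; x^2*y^3 - 2*x*y^2*z - x^2*y + y*z^2 + x*z - x - y; x*y^2 - y*z - x - y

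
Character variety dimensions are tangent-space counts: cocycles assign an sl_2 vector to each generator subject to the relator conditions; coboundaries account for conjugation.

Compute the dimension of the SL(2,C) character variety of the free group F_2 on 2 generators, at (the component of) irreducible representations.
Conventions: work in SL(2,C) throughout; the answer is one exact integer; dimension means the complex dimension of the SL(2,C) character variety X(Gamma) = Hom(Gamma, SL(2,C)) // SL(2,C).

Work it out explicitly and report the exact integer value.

Here Gamma is free of rank 2 — no relator constrains a cocycle.
Z^1(Gamma, Ad rho) = (sl_2)^2: a cocycle is a free choice of one sl_2 vector per generator, so dim Z^1 = 3*2 = 6.
At an irreducible rho the centralizer of the image in sl_2 is 0, so the coboundary map sl_2 -> Z^1 is injective: dim B^1 = 3.
Therefore dim X = 6 - 3 = 3.

3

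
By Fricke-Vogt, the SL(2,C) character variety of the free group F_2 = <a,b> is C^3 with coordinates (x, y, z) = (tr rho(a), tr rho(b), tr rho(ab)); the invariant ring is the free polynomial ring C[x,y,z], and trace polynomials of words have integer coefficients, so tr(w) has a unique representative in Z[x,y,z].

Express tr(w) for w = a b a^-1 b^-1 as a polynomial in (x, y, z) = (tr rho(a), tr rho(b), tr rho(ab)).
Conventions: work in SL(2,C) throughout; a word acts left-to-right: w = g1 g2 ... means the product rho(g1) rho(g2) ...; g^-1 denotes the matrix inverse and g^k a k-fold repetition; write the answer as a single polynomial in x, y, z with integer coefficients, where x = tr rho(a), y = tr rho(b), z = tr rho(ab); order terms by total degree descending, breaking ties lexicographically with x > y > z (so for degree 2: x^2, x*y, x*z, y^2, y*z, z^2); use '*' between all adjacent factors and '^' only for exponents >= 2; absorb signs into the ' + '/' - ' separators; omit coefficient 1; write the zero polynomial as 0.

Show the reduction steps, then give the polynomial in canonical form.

tr(b a b) = tr(b) * tr(a b) - tr(a)   [square of b] = y*z - x
tr(b a b a) = tr(b a) * tr(b a) - tr(1)   [split at a repeated b] = z^2 - 2
tr(a b a^-1 b) = tr(b a b) * tr(a) - tr(b a b a)   [inverse elimination on a] = x*y*z - x^2 - z^2 + 2
tr(a b a^-1 b^-1) = tr(a b a^-1) * tr(b) - tr(a b a^-1 b)   [inverse elimination on b] = -x*y*z + x^2 + y^2 + z^2 - 2

-x*y*z + x^2 + y^2 + z^2 - 2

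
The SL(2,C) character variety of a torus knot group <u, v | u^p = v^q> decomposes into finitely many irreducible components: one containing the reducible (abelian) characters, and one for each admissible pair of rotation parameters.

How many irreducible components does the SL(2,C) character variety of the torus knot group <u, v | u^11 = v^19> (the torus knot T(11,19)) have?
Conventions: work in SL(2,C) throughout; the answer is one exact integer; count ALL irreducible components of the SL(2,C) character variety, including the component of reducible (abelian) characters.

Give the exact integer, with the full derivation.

In the torus knot group T(11,19), u^11 = v^19 is central, so an irreducible representation sends it to +I or -I (Schur).
So on each irreducible component the traces are pinned: tr(u) = 2*cos(pi*alpha/11) with 1 <= alpha <= 10, tr(v) = 2*cos(pi*beta/19) with 1 <= beta <= 18.
u^11 = (-1)^alpha I and v^19 = (-1)^beta I must agree, so alpha and beta have equal parity.
Enumerate parity-matched pairs: 5*9 odd-odd plus 5*9 even-even gives 90.
components with irreducible characters: 90; plus the single component of reducible (abelian) characters: total 91.

91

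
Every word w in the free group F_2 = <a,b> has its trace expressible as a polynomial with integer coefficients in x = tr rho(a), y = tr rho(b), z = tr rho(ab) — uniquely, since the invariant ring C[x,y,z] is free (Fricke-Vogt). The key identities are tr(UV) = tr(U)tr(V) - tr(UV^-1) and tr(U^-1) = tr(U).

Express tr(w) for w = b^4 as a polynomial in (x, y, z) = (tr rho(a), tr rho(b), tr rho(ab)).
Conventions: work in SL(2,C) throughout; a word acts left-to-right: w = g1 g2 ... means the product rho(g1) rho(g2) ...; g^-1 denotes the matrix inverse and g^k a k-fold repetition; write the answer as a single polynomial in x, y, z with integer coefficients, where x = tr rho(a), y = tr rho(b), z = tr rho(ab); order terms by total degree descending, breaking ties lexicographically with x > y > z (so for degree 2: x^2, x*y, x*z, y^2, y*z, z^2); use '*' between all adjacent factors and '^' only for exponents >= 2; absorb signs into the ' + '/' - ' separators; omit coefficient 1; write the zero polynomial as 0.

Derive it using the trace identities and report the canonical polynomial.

tr(b^2) = tr(b) * tr(b) - tr(1)  (reduce the b square) = y^2 - 2
apply: tr(b^3) = tr(b) * tr(b^2) - tr(b)  (reduce the b square) = y^3 - 3*y
tr(b^4) = tr(b) * tr(b^3) - tr(b^2)  (reduce the b square) = y^4 - 4*y^2 + 2

y^4 - 4*y^2 + 2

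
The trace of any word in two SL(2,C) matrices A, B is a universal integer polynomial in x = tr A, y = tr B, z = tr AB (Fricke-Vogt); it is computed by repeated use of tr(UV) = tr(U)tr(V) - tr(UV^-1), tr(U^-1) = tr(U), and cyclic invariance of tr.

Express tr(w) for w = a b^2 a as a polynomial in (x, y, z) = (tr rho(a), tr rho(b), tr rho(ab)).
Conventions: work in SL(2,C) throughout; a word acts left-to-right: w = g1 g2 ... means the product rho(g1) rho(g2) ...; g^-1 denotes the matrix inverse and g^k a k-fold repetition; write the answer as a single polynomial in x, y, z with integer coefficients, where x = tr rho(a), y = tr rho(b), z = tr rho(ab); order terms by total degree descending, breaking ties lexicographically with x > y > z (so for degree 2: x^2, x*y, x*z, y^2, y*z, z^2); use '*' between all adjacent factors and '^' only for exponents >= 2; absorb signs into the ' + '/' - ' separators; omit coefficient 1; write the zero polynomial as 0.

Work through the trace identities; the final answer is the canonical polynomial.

apply: tr(a^2 b) = tr(a) * tr(b a) - tr(b)  (reduce the a square) = x*z - y
tr(a^2) = tr(a) * tr(a) - tr(1)  (reduce the a square) = x^2 - 2
tr(a b^2 a) = tr(b) * tr(a^2 b) - tr(a^2)  (reduce the b square) = x*y*z - x^2 - y^2 + 2

x*y*z - x^2 - y^2 + 2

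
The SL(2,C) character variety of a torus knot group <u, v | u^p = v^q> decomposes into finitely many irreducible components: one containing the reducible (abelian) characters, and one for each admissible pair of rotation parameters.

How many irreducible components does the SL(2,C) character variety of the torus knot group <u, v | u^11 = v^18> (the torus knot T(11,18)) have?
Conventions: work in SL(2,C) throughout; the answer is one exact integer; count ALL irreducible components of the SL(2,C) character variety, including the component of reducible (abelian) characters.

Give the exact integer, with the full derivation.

86

In the torus knot group T(11,18), u^11 = v^18 is central, so an irreducible representation sends it to +I or -I (Schur).
So on each irreducible component the traces are pinned: tr(u) = 2*cos(pi*alpha/11) with 1 <= alpha <= 10, tr(v) = 2*cos(pi*beta/18) with 1 <= beta <= 17.
u^11 = (-1)^alpha I and v^18 = (-1)^beta I must agree, so alpha and beta have equal parity.
count pairs: odd alpha (5 choices) x odd beta (9), plus even alpha (5) x even beta (8): 5*9 + 5*8 = 85.
That is 85 components of irreducible characters, and with the reducible (abelian) component the total is 86.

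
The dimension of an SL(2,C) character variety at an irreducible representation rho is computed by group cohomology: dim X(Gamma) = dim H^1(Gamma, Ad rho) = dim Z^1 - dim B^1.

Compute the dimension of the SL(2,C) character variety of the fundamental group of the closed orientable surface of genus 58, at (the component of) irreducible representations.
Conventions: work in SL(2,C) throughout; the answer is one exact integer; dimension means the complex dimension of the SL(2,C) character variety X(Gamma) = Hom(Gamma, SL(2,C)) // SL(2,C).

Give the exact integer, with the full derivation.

The genus-58 surface group: 2g = 116 generators, one relator prod [a_i, b_i].
A cocycle assigns one sl_2 vector per generator subject to the relator condition d_2(z) = 0: dim of the unconstrained space is 3*2g = 348.
At an irreducible rho, H^2 = coker(d_2) vanishes (Poincare duality: H^2 is dual to H^0 = invariants = 0), so d_2 is surjective onto sl_2 and dim Z^1 = 348 - 3 = 345.
Coboundaries contribute dim B^1 = 3 (injective at irreducible rho).
dim H^1 = 345 - 3 = 342 = dim X.

342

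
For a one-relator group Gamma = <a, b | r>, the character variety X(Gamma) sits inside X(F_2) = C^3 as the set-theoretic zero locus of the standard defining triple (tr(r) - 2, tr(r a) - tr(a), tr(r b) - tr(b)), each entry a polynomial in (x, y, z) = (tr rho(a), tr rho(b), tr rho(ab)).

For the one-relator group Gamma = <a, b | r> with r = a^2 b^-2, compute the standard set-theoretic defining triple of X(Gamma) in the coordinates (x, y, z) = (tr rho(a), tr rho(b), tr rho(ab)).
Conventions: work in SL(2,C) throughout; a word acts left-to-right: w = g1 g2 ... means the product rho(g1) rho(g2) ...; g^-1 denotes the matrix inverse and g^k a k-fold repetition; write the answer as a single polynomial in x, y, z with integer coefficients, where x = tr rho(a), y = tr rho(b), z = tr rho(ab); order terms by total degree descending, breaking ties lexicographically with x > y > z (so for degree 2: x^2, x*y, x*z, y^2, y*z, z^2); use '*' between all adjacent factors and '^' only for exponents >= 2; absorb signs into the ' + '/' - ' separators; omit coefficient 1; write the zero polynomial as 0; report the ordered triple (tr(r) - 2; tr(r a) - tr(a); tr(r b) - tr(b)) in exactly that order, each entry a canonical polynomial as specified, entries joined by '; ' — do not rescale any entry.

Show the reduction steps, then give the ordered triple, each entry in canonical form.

trace(a^2) = trace(a) trace(a) - trace(1) = x^2 - 2
trace(a^2 b) = trace(a) trace(b a) - trace(b) = x*z - y
trace(a^2 b^-1) = trace(a^2) trace(b) - trace(a^2 b) = x^2*y - x*z - y
trace(a^2 b^-2) = trace(a^2 b^-1) trace(b) - trace(a^2) = x^2*y^2 - x*y*z - x^2 - y^2 + 2
trace(a^3) = trace(a) trace(a^2) - trace(a) = x^3 - 3*x
trace(a^3 b) = trace(a) trace(b a^2) - trace(b a) = x^2*z - x*y - z
trace(a^3 b^-1) = trace(a^3) trace(b) - trace(a^3 b) = x^3*y - x^2*z - 2*x*y + z
trace(a^2 b^-2 a) = trace(a^3 b^-1) trace(b) - trace(a^3) = x^3*y^2 - x^2*y*z - x^3 - 2*x*y^2 + y*z + 3*x
assemble the triple (trace(r) - 2; trace(r a) - x; trace(r b) - y)

x^2*y^2 - x*y*z - x^2 - y^2; x^3*y^2 - x^2*y*z - x^3 - 2*x*y^2 + y*z + 2*x; x^2*y - x*z - 2*y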